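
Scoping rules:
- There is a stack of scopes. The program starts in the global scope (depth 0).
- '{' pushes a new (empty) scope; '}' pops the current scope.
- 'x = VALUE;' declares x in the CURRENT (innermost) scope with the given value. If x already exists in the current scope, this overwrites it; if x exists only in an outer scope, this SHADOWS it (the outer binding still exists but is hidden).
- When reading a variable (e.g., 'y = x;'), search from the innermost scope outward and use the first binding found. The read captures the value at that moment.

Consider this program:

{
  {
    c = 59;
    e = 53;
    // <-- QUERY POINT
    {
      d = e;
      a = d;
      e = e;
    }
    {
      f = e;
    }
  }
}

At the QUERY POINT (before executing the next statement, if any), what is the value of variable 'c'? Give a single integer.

Answer: 59

Derivation:
Step 1: enter scope (depth=1)
Step 2: enter scope (depth=2)
Step 3: declare c=59 at depth 2
Step 4: declare e=53 at depth 2
Visible at query point: c=59 e=53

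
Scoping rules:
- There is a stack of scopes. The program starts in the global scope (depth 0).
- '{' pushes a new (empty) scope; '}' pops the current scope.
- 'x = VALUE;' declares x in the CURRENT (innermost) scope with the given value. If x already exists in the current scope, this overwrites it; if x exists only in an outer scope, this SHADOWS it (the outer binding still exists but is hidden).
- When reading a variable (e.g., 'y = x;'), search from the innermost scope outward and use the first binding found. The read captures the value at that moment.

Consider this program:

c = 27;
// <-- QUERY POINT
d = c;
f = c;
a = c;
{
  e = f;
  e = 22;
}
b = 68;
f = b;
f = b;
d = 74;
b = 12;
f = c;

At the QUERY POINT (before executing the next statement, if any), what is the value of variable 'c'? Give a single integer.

Step 1: declare c=27 at depth 0
Visible at query point: c=27

Answer: 27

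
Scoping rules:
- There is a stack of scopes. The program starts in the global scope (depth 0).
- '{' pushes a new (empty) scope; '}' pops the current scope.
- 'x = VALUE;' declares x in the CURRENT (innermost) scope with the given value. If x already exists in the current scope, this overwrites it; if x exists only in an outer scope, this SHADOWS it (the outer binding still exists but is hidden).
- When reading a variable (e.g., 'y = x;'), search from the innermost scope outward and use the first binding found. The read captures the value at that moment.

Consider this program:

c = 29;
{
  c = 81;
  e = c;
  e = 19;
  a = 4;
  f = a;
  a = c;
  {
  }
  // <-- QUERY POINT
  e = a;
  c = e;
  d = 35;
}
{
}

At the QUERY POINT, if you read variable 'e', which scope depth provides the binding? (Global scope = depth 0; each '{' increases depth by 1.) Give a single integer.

Answer: 1

Derivation:
Step 1: declare c=29 at depth 0
Step 2: enter scope (depth=1)
Step 3: declare c=81 at depth 1
Step 4: declare e=(read c)=81 at depth 1
Step 5: declare e=19 at depth 1
Step 6: declare a=4 at depth 1
Step 7: declare f=(read a)=4 at depth 1
Step 8: declare a=(read c)=81 at depth 1
Step 9: enter scope (depth=2)
Step 10: exit scope (depth=1)
Visible at query point: a=81 c=81 e=19 f=4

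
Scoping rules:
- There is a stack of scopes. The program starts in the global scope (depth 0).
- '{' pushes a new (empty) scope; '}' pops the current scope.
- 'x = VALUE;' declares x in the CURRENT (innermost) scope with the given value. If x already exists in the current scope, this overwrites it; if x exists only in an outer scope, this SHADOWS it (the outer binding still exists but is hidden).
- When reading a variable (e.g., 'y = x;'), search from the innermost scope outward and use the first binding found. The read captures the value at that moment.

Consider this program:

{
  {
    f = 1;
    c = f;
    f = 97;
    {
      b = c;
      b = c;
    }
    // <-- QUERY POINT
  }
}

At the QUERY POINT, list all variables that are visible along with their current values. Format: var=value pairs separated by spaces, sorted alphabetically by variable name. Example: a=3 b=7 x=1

Answer: c=1 f=97

Derivation:
Step 1: enter scope (depth=1)
Step 2: enter scope (depth=2)
Step 3: declare f=1 at depth 2
Step 4: declare c=(read f)=1 at depth 2
Step 5: declare f=97 at depth 2
Step 6: enter scope (depth=3)
Step 7: declare b=(read c)=1 at depth 3
Step 8: declare b=(read c)=1 at depth 3
Step 9: exit scope (depth=2)
Visible at query point: c=1 f=97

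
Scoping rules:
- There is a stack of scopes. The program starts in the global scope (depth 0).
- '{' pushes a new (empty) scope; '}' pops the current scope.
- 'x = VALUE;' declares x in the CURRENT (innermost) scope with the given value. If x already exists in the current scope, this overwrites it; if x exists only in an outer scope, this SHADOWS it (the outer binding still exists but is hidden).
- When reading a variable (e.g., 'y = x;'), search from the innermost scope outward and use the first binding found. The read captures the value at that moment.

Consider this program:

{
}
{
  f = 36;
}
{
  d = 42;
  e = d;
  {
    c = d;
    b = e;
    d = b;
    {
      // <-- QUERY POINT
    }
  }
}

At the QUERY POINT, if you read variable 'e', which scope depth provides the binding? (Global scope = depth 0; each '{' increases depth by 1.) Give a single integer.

Answer: 1

Derivation:
Step 1: enter scope (depth=1)
Step 2: exit scope (depth=0)
Step 3: enter scope (depth=1)
Step 4: declare f=36 at depth 1
Step 5: exit scope (depth=0)
Step 6: enter scope (depth=1)
Step 7: declare d=42 at depth 1
Step 8: declare e=(read d)=42 at depth 1
Step 9: enter scope (depth=2)
Step 10: declare c=(read d)=42 at depth 2
Step 11: declare b=(read e)=42 at depth 2
Step 12: declare d=(read b)=42 at depth 2
Step 13: enter scope (depth=3)
Visible at query point: b=42 c=42 d=42 e=42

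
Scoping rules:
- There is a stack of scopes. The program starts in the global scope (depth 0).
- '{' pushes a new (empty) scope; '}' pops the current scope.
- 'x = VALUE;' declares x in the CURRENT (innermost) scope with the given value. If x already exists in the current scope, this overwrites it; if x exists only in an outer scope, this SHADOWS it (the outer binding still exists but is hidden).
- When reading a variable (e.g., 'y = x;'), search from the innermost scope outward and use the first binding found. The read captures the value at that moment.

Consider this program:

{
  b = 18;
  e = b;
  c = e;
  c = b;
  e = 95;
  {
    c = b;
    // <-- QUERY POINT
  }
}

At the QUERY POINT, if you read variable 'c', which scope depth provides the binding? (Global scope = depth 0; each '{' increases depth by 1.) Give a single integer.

Step 1: enter scope (depth=1)
Step 2: declare b=18 at depth 1
Step 3: declare e=(read b)=18 at depth 1
Step 4: declare c=(read e)=18 at depth 1
Step 5: declare c=(read b)=18 at depth 1
Step 6: declare e=95 at depth 1
Step 7: enter scope (depth=2)
Step 8: declare c=(read b)=18 at depth 2
Visible at query point: b=18 c=18 e=95

Answer: 2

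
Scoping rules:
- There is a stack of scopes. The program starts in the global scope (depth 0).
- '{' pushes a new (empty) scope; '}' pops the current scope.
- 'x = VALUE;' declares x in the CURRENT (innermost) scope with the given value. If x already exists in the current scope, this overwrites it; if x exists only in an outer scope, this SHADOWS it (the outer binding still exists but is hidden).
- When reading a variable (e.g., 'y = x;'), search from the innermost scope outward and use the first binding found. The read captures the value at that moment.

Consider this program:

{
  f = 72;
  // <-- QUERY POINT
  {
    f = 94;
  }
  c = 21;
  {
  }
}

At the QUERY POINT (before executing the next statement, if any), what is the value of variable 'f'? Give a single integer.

Step 1: enter scope (depth=1)
Step 2: declare f=72 at depth 1
Visible at query point: f=72

Answer: 72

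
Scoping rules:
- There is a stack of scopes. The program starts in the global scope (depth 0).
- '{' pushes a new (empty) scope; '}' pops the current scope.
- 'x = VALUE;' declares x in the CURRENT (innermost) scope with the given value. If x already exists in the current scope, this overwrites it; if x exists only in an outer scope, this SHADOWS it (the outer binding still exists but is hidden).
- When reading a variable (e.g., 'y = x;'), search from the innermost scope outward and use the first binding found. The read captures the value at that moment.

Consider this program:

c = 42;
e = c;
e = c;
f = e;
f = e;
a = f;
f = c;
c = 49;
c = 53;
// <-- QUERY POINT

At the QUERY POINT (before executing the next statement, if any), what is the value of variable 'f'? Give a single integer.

Step 1: declare c=42 at depth 0
Step 2: declare e=(read c)=42 at depth 0
Step 3: declare e=(read c)=42 at depth 0
Step 4: declare f=(read e)=42 at depth 0
Step 5: declare f=(read e)=42 at depth 0
Step 6: declare a=(read f)=42 at depth 0
Step 7: declare f=(read c)=42 at depth 0
Step 8: declare c=49 at depth 0
Step 9: declare c=53 at depth 0
Visible at query point: a=42 c=53 e=42 f=42

Answer: 42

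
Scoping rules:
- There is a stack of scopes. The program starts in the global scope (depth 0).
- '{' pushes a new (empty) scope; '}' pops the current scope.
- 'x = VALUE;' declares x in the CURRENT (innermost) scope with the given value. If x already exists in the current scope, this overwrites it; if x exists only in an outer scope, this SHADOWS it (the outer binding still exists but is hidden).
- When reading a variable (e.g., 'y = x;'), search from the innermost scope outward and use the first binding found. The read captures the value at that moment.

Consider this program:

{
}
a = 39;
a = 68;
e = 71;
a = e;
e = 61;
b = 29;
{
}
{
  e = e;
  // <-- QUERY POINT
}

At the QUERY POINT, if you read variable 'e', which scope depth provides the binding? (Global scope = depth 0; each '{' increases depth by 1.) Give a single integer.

Step 1: enter scope (depth=1)
Step 2: exit scope (depth=0)
Step 3: declare a=39 at depth 0
Step 4: declare a=68 at depth 0
Step 5: declare e=71 at depth 0
Step 6: declare a=(read e)=71 at depth 0
Step 7: declare e=61 at depth 0
Step 8: declare b=29 at depth 0
Step 9: enter scope (depth=1)
Step 10: exit scope (depth=0)
Step 11: enter scope (depth=1)
Step 12: declare e=(read e)=61 at depth 1
Visible at query point: a=71 b=29 e=61

Answer: 1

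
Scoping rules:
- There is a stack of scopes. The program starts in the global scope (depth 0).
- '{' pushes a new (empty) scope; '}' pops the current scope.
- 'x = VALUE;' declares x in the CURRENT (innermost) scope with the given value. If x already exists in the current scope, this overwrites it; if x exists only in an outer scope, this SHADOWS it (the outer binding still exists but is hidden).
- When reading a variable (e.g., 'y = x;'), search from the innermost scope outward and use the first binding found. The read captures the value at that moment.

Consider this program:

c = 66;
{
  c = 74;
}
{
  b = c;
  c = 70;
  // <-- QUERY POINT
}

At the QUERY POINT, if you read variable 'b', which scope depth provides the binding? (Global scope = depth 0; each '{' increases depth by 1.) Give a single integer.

Answer: 1

Derivation:
Step 1: declare c=66 at depth 0
Step 2: enter scope (depth=1)
Step 3: declare c=74 at depth 1
Step 4: exit scope (depth=0)
Step 5: enter scope (depth=1)
Step 6: declare b=(read c)=66 at depth 1
Step 7: declare c=70 at depth 1
Visible at query point: b=66 c=70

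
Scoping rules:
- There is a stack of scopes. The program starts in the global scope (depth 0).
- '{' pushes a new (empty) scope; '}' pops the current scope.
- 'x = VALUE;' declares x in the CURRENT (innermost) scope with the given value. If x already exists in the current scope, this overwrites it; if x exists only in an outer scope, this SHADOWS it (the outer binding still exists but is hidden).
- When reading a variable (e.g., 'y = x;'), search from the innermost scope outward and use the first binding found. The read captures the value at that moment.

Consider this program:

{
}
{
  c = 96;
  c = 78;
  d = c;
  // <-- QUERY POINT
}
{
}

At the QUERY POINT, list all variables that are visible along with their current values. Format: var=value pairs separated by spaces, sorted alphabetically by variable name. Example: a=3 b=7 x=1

Answer: c=78 d=78

Derivation:
Step 1: enter scope (depth=1)
Step 2: exit scope (depth=0)
Step 3: enter scope (depth=1)
Step 4: declare c=96 at depth 1
Step 5: declare c=78 at depth 1
Step 6: declare d=(read c)=78 at depth 1
Visible at query point: c=78 d=78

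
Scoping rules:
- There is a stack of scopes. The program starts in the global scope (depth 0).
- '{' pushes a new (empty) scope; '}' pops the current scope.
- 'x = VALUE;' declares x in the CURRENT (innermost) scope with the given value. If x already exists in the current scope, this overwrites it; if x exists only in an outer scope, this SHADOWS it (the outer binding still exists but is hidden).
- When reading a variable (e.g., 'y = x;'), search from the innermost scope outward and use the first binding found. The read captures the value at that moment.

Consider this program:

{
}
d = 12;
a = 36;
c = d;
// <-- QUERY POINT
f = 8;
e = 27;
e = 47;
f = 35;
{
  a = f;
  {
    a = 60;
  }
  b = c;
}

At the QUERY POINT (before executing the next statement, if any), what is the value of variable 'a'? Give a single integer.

Step 1: enter scope (depth=1)
Step 2: exit scope (depth=0)
Step 3: declare d=12 at depth 0
Step 4: declare a=36 at depth 0
Step 5: declare c=(read d)=12 at depth 0
Visible at query point: a=36 c=12 d=12

Answer: 36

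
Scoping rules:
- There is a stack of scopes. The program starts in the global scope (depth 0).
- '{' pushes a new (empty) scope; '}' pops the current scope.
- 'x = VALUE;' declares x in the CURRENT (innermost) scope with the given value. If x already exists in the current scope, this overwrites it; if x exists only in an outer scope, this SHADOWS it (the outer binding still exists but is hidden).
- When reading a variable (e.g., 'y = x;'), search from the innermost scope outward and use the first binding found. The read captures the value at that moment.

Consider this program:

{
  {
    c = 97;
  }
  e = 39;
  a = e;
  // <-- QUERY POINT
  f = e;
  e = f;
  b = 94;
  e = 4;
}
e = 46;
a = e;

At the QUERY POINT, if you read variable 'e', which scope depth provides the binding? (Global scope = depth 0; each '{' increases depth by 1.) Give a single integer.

Answer: 1

Derivation:
Step 1: enter scope (depth=1)
Step 2: enter scope (depth=2)
Step 3: declare c=97 at depth 2
Step 4: exit scope (depth=1)
Step 5: declare e=39 at depth 1
Step 6: declare a=(read e)=39 at depth 1
Visible at query point: a=39 e=39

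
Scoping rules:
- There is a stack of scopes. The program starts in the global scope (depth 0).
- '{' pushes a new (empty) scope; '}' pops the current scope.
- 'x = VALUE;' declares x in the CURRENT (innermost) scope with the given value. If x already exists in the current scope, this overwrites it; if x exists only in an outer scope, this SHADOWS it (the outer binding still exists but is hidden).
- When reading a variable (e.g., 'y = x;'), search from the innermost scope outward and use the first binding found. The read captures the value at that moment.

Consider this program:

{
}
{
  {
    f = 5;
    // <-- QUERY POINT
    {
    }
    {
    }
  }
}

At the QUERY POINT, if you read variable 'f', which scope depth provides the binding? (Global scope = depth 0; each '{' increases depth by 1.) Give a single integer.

Answer: 2

Derivation:
Step 1: enter scope (depth=1)
Step 2: exit scope (depth=0)
Step 3: enter scope (depth=1)
Step 4: enter scope (depth=2)
Step 5: declare f=5 at depth 2
Visible at query point: f=5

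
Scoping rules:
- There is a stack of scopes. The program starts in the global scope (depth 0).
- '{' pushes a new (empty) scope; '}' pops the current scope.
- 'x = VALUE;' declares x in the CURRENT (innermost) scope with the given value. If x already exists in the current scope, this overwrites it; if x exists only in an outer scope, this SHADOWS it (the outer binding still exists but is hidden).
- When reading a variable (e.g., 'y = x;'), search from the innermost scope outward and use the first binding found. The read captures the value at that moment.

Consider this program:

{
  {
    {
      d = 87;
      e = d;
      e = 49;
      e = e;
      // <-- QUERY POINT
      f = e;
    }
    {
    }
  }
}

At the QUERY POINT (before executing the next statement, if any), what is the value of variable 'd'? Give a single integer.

Step 1: enter scope (depth=1)
Step 2: enter scope (depth=2)
Step 3: enter scope (depth=3)
Step 4: declare d=87 at depth 3
Step 5: declare e=(read d)=87 at depth 3
Step 6: declare e=49 at depth 3
Step 7: declare e=(read e)=49 at depth 3
Visible at query point: d=87 e=49

Answer: 87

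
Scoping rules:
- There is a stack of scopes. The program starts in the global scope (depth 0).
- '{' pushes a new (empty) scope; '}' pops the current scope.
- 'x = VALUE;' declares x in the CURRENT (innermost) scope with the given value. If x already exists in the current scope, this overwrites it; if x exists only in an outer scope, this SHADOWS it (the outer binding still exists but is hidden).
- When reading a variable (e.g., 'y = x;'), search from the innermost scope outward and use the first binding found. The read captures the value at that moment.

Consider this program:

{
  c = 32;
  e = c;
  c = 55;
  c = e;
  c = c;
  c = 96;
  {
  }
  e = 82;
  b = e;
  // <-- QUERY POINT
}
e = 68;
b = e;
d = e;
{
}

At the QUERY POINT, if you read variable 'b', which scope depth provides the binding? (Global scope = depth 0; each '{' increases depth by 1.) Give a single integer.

Answer: 1

Derivation:
Step 1: enter scope (depth=1)
Step 2: declare c=32 at depth 1
Step 3: declare e=(read c)=32 at depth 1
Step 4: declare c=55 at depth 1
Step 5: declare c=(read e)=32 at depth 1
Step 6: declare c=(read c)=32 at depth 1
Step 7: declare c=96 at depth 1
Step 8: enter scope (depth=2)
Step 9: exit scope (depth=1)
Step 10: declare e=82 at depth 1
Step 11: declare b=(read e)=82 at depth 1
Visible at query point: b=82 c=96 e=82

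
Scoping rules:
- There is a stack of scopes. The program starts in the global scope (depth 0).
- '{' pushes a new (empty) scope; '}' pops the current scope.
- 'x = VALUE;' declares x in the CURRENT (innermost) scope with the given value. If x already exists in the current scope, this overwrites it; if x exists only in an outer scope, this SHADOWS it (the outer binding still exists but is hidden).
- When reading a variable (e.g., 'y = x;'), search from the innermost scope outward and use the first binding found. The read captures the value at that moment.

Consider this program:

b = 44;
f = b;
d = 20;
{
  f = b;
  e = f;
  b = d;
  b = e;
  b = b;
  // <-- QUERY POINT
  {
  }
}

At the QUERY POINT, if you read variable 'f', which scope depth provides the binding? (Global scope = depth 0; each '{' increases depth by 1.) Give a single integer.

Answer: 1

Derivation:
Step 1: declare b=44 at depth 0
Step 2: declare f=(read b)=44 at depth 0
Step 3: declare d=20 at depth 0
Step 4: enter scope (depth=1)
Step 5: declare f=(read b)=44 at depth 1
Step 6: declare e=(read f)=44 at depth 1
Step 7: declare b=(read d)=20 at depth 1
Step 8: declare b=(read e)=44 at depth 1
Step 9: declare b=(read b)=44 at depth 1
Visible at query point: b=44 d=20 e=44 f=44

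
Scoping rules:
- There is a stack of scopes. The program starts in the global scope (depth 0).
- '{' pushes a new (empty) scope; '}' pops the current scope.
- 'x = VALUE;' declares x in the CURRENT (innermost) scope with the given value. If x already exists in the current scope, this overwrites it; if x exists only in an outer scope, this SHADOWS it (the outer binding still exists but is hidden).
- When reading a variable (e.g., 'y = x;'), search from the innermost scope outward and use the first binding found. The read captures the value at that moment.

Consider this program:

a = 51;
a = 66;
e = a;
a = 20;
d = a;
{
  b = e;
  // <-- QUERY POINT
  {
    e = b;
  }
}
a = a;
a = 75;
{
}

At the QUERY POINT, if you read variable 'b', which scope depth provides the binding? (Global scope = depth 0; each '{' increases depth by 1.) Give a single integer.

Answer: 1

Derivation:
Step 1: declare a=51 at depth 0
Step 2: declare a=66 at depth 0
Step 3: declare e=(read a)=66 at depth 0
Step 4: declare a=20 at depth 0
Step 5: declare d=(read a)=20 at depth 0
Step 6: enter scope (depth=1)
Step 7: declare b=(read e)=66 at depth 1
Visible at query point: a=20 b=66 d=20 e=66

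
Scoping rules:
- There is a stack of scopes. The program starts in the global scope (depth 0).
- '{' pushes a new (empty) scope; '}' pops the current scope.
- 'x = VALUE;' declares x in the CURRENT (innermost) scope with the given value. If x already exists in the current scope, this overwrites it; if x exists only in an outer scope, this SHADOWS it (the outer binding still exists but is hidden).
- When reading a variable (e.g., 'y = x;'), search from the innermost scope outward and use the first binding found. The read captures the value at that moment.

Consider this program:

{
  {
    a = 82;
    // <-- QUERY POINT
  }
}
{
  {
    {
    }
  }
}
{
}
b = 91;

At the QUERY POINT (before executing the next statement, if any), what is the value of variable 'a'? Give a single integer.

Step 1: enter scope (depth=1)
Step 2: enter scope (depth=2)
Step 3: declare a=82 at depth 2
Visible at query point: a=82

Answer: 82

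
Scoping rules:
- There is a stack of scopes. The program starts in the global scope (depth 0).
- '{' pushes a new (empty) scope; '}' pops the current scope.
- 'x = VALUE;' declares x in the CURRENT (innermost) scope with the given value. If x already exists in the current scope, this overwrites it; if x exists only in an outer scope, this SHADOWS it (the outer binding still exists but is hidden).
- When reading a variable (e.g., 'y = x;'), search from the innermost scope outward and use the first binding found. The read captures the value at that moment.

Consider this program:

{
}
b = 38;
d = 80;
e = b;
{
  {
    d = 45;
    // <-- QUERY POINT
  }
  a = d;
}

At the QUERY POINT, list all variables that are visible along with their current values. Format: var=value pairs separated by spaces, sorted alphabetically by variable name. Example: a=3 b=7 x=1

Step 1: enter scope (depth=1)
Step 2: exit scope (depth=0)
Step 3: declare b=38 at depth 0
Step 4: declare d=80 at depth 0
Step 5: declare e=(read b)=38 at depth 0
Step 6: enter scope (depth=1)
Step 7: enter scope (depth=2)
Step 8: declare d=45 at depth 2
Visible at query point: b=38 d=45 e=38

Answer: b=38 d=45 e=38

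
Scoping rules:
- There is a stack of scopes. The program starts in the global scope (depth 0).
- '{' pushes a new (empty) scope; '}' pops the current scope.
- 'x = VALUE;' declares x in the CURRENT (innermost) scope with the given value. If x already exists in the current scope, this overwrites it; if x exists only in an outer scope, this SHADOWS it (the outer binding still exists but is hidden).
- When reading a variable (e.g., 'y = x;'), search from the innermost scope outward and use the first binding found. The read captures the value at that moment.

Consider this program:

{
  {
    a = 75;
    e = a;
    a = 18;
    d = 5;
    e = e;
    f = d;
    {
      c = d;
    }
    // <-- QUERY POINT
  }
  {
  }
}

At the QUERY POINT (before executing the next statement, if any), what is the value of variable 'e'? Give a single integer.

Answer: 75

Derivation:
Step 1: enter scope (depth=1)
Step 2: enter scope (depth=2)
Step 3: declare a=75 at depth 2
Step 4: declare e=(read a)=75 at depth 2
Step 5: declare a=18 at depth 2
Step 6: declare d=5 at depth 2
Step 7: declare e=(read e)=75 at depth 2
Step 8: declare f=(read d)=5 at depth 2
Step 9: enter scope (depth=3)
Step 10: declare c=(read d)=5 at depth 3
Step 11: exit scope (depth=2)
Visible at query point: a=18 d=5 e=75 f=5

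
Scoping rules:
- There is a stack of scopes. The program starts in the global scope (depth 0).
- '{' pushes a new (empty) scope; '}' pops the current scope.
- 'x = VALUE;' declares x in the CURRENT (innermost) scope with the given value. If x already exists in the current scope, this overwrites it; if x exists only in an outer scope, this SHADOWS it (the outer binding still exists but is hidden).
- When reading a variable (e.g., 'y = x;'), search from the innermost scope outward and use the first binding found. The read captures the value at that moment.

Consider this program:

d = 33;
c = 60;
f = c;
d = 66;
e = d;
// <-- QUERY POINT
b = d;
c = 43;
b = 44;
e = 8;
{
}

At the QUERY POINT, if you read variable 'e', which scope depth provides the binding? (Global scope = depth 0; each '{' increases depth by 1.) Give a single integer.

Answer: 0

Derivation:
Step 1: declare d=33 at depth 0
Step 2: declare c=60 at depth 0
Step 3: declare f=(read c)=60 at depth 0
Step 4: declare d=66 at depth 0
Step 5: declare e=(read d)=66 at depth 0
Visible at query point: c=60 d=66 e=66 f=60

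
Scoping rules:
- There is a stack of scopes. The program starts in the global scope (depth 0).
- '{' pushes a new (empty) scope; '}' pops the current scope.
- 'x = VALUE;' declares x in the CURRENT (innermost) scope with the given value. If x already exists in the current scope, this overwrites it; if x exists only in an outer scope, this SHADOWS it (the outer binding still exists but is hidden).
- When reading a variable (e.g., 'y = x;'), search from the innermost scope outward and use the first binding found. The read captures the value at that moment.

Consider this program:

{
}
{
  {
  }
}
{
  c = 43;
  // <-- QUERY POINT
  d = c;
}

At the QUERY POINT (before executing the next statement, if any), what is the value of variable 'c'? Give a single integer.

Answer: 43

Derivation:
Step 1: enter scope (depth=1)
Step 2: exit scope (depth=0)
Step 3: enter scope (depth=1)
Step 4: enter scope (depth=2)
Step 5: exit scope (depth=1)
Step 6: exit scope (depth=0)
Step 7: enter scope (depth=1)
Step 8: declare c=43 at depth 1
Visible at query point: c=43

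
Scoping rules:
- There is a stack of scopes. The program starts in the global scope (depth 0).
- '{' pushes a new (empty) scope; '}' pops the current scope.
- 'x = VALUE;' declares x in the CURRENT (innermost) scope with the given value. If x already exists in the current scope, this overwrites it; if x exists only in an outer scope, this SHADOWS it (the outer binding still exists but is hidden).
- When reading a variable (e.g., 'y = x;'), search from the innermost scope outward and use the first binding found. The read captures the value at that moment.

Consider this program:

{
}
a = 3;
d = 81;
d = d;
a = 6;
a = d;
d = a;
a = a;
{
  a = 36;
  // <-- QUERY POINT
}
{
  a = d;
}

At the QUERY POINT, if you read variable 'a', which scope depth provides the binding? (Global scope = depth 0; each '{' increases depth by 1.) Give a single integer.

Step 1: enter scope (depth=1)
Step 2: exit scope (depth=0)
Step 3: declare a=3 at depth 0
Step 4: declare d=81 at depth 0
Step 5: declare d=(read d)=81 at depth 0
Step 6: declare a=6 at depth 0
Step 7: declare a=(read d)=81 at depth 0
Step 8: declare d=(read a)=81 at depth 0
Step 9: declare a=(read a)=81 at depth 0
Step 10: enter scope (depth=1)
Step 11: declare a=36 at depth 1
Visible at query point: a=36 d=81

Answer: 1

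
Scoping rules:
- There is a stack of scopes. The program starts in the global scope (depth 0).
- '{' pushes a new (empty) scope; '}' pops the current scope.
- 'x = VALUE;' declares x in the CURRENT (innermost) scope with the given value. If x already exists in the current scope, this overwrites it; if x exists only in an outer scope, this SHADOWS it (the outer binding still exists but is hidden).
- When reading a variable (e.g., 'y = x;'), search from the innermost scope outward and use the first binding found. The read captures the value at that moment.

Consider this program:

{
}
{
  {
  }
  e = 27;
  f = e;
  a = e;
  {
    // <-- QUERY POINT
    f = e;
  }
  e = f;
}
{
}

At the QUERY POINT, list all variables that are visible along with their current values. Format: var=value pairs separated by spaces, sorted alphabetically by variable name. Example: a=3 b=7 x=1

Step 1: enter scope (depth=1)
Step 2: exit scope (depth=0)
Step 3: enter scope (depth=1)
Step 4: enter scope (depth=2)
Step 5: exit scope (depth=1)
Step 6: declare e=27 at depth 1
Step 7: declare f=(read e)=27 at depth 1
Step 8: declare a=(read e)=27 at depth 1
Step 9: enter scope (depth=2)
Visible at query point: a=27 e=27 f=27

Answer: a=27 e=27 f=27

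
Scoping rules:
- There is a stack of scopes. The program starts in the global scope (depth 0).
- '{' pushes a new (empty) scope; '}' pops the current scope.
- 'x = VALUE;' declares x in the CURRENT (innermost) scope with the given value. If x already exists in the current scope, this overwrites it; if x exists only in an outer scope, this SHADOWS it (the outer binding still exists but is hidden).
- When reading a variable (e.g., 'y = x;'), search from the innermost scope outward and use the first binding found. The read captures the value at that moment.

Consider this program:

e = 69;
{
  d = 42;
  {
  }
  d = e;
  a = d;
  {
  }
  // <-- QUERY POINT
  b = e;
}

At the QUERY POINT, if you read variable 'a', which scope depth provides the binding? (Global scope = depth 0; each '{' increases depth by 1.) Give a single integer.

Step 1: declare e=69 at depth 0
Step 2: enter scope (depth=1)
Step 3: declare d=42 at depth 1
Step 4: enter scope (depth=2)
Step 5: exit scope (depth=1)
Step 6: declare d=(read e)=69 at depth 1
Step 7: declare a=(read d)=69 at depth 1
Step 8: enter scope (depth=2)
Step 9: exit scope (depth=1)
Visible at query point: a=69 d=69 e=69

Answer: 1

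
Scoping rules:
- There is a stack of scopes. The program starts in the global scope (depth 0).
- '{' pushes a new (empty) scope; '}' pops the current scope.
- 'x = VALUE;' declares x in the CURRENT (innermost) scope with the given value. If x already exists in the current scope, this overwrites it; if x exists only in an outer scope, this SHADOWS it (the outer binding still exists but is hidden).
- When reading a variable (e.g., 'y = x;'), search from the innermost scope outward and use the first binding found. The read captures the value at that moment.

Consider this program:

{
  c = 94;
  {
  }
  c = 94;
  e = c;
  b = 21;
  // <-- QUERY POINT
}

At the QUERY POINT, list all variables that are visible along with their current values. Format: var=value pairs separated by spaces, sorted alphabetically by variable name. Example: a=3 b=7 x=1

Answer: b=21 c=94 e=94

Derivation:
Step 1: enter scope (depth=1)
Step 2: declare c=94 at depth 1
Step 3: enter scope (depth=2)
Step 4: exit scope (depth=1)
Step 5: declare c=94 at depth 1
Step 6: declare e=(read c)=94 at depth 1
Step 7: declare b=21 at depth 1
Visible at query point: b=21 c=94 e=94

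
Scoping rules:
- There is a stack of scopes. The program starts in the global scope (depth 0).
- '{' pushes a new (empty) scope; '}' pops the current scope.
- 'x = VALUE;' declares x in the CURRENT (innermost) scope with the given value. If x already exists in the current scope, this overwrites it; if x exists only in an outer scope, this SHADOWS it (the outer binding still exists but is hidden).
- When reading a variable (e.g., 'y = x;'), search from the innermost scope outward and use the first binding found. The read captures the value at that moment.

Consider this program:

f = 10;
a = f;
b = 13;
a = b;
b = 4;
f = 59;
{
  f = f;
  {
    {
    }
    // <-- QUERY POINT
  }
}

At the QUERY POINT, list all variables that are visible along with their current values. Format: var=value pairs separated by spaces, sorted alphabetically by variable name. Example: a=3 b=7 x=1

Step 1: declare f=10 at depth 0
Step 2: declare a=(read f)=10 at depth 0
Step 3: declare b=13 at depth 0
Step 4: declare a=(read b)=13 at depth 0
Step 5: declare b=4 at depth 0
Step 6: declare f=59 at depth 0
Step 7: enter scope (depth=1)
Step 8: declare f=(read f)=59 at depth 1
Step 9: enter scope (depth=2)
Step 10: enter scope (depth=3)
Step 11: exit scope (depth=2)
Visible at query point: a=13 b=4 f=59

Answer: a=13 b=4 f=59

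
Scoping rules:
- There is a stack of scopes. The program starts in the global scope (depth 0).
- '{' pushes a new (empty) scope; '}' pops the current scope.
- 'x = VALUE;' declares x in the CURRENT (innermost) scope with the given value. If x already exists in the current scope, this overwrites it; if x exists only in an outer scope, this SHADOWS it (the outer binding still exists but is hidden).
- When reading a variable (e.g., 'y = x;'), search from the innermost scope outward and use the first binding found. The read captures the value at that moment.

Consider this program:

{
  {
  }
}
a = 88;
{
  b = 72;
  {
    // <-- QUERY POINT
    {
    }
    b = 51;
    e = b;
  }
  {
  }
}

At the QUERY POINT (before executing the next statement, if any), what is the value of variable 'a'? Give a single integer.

Step 1: enter scope (depth=1)
Step 2: enter scope (depth=2)
Step 3: exit scope (depth=1)
Step 4: exit scope (depth=0)
Step 5: declare a=88 at depth 0
Step 6: enter scope (depth=1)
Step 7: declare b=72 at depth 1
Step 8: enter scope (depth=2)
Visible at query point: a=88 b=72

Answer: 88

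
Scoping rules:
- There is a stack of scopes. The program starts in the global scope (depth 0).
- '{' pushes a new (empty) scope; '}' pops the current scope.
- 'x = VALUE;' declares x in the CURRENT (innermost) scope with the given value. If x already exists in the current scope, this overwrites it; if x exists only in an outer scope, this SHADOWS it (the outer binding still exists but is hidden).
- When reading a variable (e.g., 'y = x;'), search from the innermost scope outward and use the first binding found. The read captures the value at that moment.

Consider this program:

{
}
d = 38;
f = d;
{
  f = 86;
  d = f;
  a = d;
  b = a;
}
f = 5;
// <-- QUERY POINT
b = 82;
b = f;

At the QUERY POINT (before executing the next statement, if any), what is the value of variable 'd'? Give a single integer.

Step 1: enter scope (depth=1)
Step 2: exit scope (depth=0)
Step 3: declare d=38 at depth 0
Step 4: declare f=(read d)=38 at depth 0
Step 5: enter scope (depth=1)
Step 6: declare f=86 at depth 1
Step 7: declare d=(read f)=86 at depth 1
Step 8: declare a=(read d)=86 at depth 1
Step 9: declare b=(read a)=86 at depth 1
Step 10: exit scope (depth=0)
Step 11: declare f=5 at depth 0
Visible at query point: d=38 f=5

Answer: 38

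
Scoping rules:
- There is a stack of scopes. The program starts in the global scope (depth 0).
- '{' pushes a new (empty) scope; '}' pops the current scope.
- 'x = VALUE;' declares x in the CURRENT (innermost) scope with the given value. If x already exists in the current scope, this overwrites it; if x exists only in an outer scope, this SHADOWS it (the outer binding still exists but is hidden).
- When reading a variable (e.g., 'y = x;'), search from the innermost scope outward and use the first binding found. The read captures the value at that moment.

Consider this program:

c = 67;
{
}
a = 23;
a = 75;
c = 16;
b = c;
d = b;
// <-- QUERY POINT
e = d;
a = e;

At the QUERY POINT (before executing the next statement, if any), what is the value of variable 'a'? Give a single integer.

Answer: 75

Derivation:
Step 1: declare c=67 at depth 0
Step 2: enter scope (depth=1)
Step 3: exit scope (depth=0)
Step 4: declare a=23 at depth 0
Step 5: declare a=75 at depth 0
Step 6: declare c=16 at depth 0
Step 7: declare b=(read c)=16 at depth 0
Step 8: declare d=(read b)=16 at depth 0
Visible at query point: a=75 b=16 c=16 d=16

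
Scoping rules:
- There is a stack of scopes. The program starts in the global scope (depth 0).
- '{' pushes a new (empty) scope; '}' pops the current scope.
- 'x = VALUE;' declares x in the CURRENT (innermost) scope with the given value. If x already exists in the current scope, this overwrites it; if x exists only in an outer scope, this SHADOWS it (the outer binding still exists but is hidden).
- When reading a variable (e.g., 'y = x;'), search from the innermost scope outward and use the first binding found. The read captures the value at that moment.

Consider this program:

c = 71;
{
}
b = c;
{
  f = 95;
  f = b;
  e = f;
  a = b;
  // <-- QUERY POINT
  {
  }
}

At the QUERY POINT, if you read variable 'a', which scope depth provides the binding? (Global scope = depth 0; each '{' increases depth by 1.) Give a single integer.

Answer: 1

Derivation:
Step 1: declare c=71 at depth 0
Step 2: enter scope (depth=1)
Step 3: exit scope (depth=0)
Step 4: declare b=(read c)=71 at depth 0
Step 5: enter scope (depth=1)
Step 6: declare f=95 at depth 1
Step 7: declare f=(read b)=71 at depth 1
Step 8: declare e=(read f)=71 at depth 1
Step 9: declare a=(read b)=71 at depth 1
Visible at query point: a=71 b=71 c=71 e=71 f=71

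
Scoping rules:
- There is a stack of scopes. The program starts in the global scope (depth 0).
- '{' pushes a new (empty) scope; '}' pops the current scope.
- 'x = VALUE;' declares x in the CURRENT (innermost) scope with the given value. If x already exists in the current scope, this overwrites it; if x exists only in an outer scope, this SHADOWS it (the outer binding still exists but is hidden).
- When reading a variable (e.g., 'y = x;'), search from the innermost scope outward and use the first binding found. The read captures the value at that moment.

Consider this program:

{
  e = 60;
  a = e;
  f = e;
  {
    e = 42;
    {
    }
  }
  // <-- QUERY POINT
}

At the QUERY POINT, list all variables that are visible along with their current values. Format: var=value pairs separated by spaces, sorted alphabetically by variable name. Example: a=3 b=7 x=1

Step 1: enter scope (depth=1)
Step 2: declare e=60 at depth 1
Step 3: declare a=(read e)=60 at depth 1
Step 4: declare f=(read e)=60 at depth 1
Step 5: enter scope (depth=2)
Step 6: declare e=42 at depth 2
Step 7: enter scope (depth=3)
Step 8: exit scope (depth=2)
Step 9: exit scope (depth=1)
Visible at query point: a=60 e=60 f=60

Answer: a=60 e=60 f=60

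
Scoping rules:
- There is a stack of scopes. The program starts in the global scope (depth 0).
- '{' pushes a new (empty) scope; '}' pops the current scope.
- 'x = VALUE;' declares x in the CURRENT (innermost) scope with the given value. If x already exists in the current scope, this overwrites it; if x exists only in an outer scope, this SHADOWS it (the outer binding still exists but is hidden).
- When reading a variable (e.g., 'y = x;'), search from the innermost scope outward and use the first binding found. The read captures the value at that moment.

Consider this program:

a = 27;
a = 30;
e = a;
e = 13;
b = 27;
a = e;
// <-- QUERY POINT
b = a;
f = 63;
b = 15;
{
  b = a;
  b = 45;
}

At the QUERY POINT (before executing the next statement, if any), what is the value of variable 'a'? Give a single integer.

Answer: 13

Derivation:
Step 1: declare a=27 at depth 0
Step 2: declare a=30 at depth 0
Step 3: declare e=(read a)=30 at depth 0
Step 4: declare e=13 at depth 0
Step 5: declare b=27 at depth 0
Step 6: declare a=(read e)=13 at depth 0
Visible at query point: a=13 b=27 e=13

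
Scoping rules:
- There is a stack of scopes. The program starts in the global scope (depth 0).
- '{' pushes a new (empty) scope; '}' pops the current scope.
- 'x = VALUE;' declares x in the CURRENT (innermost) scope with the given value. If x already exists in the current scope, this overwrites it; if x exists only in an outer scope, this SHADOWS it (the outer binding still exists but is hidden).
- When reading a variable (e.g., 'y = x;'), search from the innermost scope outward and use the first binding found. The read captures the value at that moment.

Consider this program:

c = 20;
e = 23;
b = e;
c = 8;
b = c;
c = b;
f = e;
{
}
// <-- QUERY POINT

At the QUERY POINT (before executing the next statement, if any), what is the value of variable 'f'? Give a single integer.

Step 1: declare c=20 at depth 0
Step 2: declare e=23 at depth 0
Step 3: declare b=(read e)=23 at depth 0
Step 4: declare c=8 at depth 0
Step 5: declare b=(read c)=8 at depth 0
Step 6: declare c=(read b)=8 at depth 0
Step 7: declare f=(read e)=23 at depth 0
Step 8: enter scope (depth=1)
Step 9: exit scope (depth=0)
Visible at query point: b=8 c=8 e=23 f=23

Answer: 23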